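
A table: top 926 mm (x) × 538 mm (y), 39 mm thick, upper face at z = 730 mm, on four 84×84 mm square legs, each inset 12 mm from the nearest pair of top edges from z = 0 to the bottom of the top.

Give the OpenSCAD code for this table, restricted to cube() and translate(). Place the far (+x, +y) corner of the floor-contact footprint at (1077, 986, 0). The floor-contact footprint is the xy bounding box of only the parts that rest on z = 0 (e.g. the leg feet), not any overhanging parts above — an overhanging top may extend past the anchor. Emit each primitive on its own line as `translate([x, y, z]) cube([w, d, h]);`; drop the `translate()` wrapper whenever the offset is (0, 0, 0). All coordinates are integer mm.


translate([163, 460, 691]) cube([926, 538, 39]);
translate([175, 472, 0]) cube([84, 84, 691]);
translate([993, 472, 0]) cube([84, 84, 691]);
translate([175, 902, 0]) cube([84, 84, 691]);
translate([993, 902, 0]) cube([84, 84, 691]);


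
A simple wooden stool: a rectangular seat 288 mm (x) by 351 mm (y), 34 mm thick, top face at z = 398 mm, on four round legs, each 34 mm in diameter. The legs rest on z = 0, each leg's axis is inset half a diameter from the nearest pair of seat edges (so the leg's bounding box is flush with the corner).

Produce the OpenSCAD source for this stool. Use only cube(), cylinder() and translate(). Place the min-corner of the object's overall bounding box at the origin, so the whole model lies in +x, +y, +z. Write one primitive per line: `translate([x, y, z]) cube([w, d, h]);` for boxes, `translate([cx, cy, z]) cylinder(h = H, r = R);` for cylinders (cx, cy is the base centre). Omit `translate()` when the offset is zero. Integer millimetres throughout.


translate([0, 0, 364]) cube([288, 351, 34]);
translate([17, 17, 0]) cylinder(h = 364, r = 17);
translate([271, 17, 0]) cylinder(h = 364, r = 17);
translate([17, 334, 0]) cylinder(h = 364, r = 17);
translate([271, 334, 0]) cylinder(h = 364, r = 17);


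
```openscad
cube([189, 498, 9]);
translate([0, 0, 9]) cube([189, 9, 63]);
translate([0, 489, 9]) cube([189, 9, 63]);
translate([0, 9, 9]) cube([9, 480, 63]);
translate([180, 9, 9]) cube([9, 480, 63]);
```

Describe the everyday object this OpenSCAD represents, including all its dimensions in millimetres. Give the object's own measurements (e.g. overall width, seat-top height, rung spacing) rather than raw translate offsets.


An open-topped rectangular box: outside dimensions 189×498×72 mm, with a uniform wall and base thickness of 9 mm. The base is a full 189×498 slab on the floor; four walls sit on top of the base. The front and back walls (the −y and +y sides) span the full width; the two side walls fit between them.


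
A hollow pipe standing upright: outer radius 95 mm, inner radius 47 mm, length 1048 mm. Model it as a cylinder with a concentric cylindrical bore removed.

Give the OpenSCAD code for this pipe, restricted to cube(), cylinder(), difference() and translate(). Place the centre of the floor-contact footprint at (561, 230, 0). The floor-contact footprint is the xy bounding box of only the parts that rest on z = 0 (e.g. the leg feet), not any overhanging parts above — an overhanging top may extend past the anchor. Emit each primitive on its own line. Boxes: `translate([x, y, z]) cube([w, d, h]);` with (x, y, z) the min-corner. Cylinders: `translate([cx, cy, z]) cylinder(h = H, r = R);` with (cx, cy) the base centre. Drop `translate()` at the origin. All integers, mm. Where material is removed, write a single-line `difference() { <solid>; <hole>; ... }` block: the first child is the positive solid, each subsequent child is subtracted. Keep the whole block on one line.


difference() { translate([561, 230, 0]) cylinder(h = 1048, r = 95); translate([561, 230, 0]) cylinder(h = 1048, r = 47); }


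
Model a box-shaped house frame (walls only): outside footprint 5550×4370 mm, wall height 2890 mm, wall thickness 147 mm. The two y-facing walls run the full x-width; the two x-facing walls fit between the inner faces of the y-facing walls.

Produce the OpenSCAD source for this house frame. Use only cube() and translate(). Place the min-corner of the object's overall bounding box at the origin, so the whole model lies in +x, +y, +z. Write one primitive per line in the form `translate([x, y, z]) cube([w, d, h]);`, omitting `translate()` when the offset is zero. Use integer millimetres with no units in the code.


cube([5550, 147, 2890]);
translate([0, 4223, 0]) cube([5550, 147, 2890]);
translate([0, 147, 0]) cube([147, 4076, 2890]);
translate([5403, 147, 0]) cube([147, 4076, 2890]);


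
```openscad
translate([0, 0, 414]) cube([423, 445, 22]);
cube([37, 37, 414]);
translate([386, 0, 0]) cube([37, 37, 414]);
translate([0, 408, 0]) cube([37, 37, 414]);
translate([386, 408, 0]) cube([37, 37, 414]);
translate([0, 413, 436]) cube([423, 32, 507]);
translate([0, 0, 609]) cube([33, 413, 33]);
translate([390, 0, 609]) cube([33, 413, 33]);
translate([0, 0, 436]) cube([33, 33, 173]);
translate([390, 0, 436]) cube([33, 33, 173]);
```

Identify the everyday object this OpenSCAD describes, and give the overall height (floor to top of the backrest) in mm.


A chair. The overall height is 943 mm.

A slab on four corner posts with a tall panel at the back — a chair. The seat slab sits at z = 414 with thickness 22, and the 507 mm backrest starts at the seat top, so the overall height is 414 + 22 + 507 = 943 mm.


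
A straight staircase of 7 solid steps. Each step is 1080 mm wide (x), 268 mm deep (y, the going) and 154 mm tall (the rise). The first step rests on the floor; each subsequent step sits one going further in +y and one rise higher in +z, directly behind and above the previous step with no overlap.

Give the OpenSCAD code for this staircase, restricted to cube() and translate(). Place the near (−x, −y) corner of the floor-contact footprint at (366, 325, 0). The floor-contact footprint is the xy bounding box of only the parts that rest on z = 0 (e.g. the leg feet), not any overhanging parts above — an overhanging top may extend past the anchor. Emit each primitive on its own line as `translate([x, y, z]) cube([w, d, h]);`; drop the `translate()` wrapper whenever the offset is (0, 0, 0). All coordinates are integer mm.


translate([366, 325, 0]) cube([1080, 268, 154]);
translate([366, 593, 154]) cube([1080, 268, 154]);
translate([366, 861, 308]) cube([1080, 268, 154]);
translate([366, 1129, 462]) cube([1080, 268, 154]);
translate([366, 1397, 616]) cube([1080, 268, 154]);
translate([366, 1665, 770]) cube([1080, 268, 154]);
translate([366, 1933, 924]) cube([1080, 268, 154]);


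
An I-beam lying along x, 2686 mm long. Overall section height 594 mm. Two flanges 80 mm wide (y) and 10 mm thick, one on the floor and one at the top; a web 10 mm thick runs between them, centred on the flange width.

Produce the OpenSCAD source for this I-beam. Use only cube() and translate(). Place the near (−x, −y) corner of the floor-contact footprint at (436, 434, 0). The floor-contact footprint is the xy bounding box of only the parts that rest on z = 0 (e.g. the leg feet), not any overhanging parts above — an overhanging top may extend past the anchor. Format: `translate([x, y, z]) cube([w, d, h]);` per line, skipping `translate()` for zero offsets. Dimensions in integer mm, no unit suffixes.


translate([436, 434, 0]) cube([2686, 80, 10]);
translate([436, 469, 10]) cube([2686, 10, 574]);
translate([436, 434, 584]) cube([2686, 80, 10]);


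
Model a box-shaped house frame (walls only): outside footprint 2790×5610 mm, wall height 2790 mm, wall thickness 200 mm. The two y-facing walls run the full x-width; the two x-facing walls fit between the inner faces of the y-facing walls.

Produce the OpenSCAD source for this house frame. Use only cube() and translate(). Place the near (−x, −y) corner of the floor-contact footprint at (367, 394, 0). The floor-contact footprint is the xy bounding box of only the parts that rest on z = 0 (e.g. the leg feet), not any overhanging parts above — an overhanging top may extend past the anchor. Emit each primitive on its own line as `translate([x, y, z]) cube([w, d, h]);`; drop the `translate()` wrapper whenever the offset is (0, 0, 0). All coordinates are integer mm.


translate([367, 394, 0]) cube([2790, 200, 2790]);
translate([367, 5804, 0]) cube([2790, 200, 2790]);
translate([367, 594, 0]) cube([200, 5210, 2790]);
translate([2957, 594, 0]) cube([200, 5210, 2790]);


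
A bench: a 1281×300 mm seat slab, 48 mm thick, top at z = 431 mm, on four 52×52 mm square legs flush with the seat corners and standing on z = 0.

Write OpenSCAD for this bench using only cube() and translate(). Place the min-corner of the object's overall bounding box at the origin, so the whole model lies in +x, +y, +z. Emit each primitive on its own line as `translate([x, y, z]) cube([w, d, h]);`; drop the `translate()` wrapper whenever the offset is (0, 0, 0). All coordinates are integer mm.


translate([0, 0, 383]) cube([1281, 300, 48]);
cube([52, 52, 383]);
translate([0, 248, 0]) cube([52, 52, 383]);
translate([1229, 0, 0]) cube([52, 52, 383]);
translate([1229, 248, 0]) cube([52, 52, 383]);


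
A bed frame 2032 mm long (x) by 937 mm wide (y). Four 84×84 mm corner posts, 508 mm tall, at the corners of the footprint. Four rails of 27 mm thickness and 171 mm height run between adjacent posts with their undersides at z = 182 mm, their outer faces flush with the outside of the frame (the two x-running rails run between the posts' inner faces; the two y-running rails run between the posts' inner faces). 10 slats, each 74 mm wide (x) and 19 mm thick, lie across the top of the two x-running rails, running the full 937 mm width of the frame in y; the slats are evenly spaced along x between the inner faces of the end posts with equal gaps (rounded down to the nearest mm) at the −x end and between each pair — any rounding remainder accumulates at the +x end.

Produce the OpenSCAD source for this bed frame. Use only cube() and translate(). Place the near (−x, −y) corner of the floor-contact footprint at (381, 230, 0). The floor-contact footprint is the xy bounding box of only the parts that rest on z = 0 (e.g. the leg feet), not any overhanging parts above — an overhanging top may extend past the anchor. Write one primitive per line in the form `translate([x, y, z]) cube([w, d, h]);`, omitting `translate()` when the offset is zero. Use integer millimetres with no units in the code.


// slat z = rail_z + rail_h = 182 + 171 = 353
// slat gap = ⌊(1864 − 10·74) / 11⌋ = 102
translate([381, 230, 0]) cube([84, 84, 508]);
translate([381, 1083, 0]) cube([84, 84, 508]);
translate([2329, 230, 0]) cube([84, 84, 508]);
translate([2329, 1083, 0]) cube([84, 84, 508]);
translate([465, 230, 182]) cube([1864, 27, 171]);
translate([465, 1140, 182]) cube([1864, 27, 171]);
translate([381, 314, 182]) cube([27, 769, 171]);
translate([2386, 314, 182]) cube([27, 769, 171]);
translate([567, 230, 353]) cube([74, 937, 19]);
translate([743, 230, 353]) cube([74, 937, 19]);
translate([919, 230, 353]) cube([74, 937, 19]);
translate([1095, 230, 353]) cube([74, 937, 19]);
translate([1271, 230, 353]) cube([74, 937, 19]);
translate([1447, 230, 353]) cube([74, 937, 19]);
translate([1623, 230, 353]) cube([74, 937, 19]);
translate([1799, 230, 353]) cube([74, 937, 19]);
translate([1975, 230, 353]) cube([74, 937, 19]);
translate([2151, 230, 353]) cube([74, 937, 19]);


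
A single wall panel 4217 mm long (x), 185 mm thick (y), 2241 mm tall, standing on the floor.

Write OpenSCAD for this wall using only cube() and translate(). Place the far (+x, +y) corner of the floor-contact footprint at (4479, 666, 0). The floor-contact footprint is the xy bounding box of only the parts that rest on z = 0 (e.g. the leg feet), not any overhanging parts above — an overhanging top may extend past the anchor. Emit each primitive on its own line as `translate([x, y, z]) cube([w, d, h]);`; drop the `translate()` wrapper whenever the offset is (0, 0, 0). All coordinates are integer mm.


translate([262, 481, 0]) cube([4217, 185, 2241]);


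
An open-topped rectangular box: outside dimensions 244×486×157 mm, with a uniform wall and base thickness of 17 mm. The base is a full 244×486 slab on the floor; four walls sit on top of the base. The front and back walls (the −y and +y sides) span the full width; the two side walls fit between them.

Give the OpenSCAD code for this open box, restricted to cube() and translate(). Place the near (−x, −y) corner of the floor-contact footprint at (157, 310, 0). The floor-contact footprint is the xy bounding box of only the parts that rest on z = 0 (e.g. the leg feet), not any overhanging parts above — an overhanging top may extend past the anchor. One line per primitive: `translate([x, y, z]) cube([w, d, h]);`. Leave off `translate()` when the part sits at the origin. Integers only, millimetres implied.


translate([157, 310, 0]) cube([244, 486, 17]);
translate([157, 310, 17]) cube([244, 17, 140]);
translate([157, 779, 17]) cube([244, 17, 140]);
translate([157, 327, 17]) cube([17, 452, 140]);
translate([384, 327, 17]) cube([17, 452, 140]);


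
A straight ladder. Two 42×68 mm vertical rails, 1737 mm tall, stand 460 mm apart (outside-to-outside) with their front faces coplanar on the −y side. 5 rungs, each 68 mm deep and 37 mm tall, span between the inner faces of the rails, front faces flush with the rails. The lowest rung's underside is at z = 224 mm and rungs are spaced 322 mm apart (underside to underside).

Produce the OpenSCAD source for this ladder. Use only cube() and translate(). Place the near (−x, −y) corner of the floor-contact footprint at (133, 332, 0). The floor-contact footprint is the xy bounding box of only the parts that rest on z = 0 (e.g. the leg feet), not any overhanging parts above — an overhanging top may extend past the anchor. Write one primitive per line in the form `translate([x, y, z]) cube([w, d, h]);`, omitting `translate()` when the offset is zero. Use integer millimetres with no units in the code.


translate([133, 332, 0]) cube([42, 68, 1737]);
translate([551, 332, 0]) cube([42, 68, 1737]);
translate([175, 332, 224]) cube([376, 68, 37]);
translate([175, 332, 546]) cube([376, 68, 37]);
translate([175, 332, 868]) cube([376, 68, 37]);
translate([175, 332, 1190]) cube([376, 68, 37]);
translate([175, 332, 1512]) cube([376, 68, 37]);


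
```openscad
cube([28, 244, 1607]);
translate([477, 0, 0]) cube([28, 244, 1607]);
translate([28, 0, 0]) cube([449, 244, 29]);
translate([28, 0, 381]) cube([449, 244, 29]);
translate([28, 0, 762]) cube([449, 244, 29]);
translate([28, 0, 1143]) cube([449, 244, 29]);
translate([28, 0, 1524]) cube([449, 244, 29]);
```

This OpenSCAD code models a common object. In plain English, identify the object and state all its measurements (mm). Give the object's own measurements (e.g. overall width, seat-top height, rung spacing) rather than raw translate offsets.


An open bookshelf. Two side panels, each 28 mm thick, 244 mm deep and 1607 mm tall, stand 505 mm apart (outside-to-outside). Between them sit 5 shelves, each 29 mm thick and 244 mm deep, spanning the full gap between the sides. The bottom shelf rests on the floor (its underside at z = 0) and the clear gap between one shelf's top and the next shelf's underside is 352 mm.


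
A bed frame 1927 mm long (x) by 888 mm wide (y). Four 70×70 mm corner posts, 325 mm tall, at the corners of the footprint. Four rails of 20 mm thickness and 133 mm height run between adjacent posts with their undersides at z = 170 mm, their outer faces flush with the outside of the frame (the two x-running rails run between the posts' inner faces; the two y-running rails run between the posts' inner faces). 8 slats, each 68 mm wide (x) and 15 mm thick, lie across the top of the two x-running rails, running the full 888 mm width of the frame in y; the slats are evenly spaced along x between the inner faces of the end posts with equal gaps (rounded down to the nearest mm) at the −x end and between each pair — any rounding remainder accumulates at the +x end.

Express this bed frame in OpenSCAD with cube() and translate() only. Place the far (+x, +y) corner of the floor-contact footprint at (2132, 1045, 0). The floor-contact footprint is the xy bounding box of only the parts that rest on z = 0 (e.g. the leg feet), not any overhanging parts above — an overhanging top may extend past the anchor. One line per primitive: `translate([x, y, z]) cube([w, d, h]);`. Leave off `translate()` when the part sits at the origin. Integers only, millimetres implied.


// slat z = rail_z + rail_h = 170 + 133 = 303
// slat gap = ⌊(1787 − 8·68) / 9⌋ = 138
translate([205, 157, 0]) cube([70, 70, 325]);
translate([205, 975, 0]) cube([70, 70, 325]);
translate([2062, 157, 0]) cube([70, 70, 325]);
translate([2062, 975, 0]) cube([70, 70, 325]);
translate([275, 157, 170]) cube([1787, 20, 133]);
translate([275, 1025, 170]) cube([1787, 20, 133]);
translate([205, 227, 170]) cube([20, 748, 133]);
translate([2112, 227, 170]) cube([20, 748, 133]);
translate([413, 157, 303]) cube([68, 888, 15]);
translate([619, 157, 303]) cube([68, 888, 15]);
translate([825, 157, 303]) cube([68, 888, 15]);
translate([1031, 157, 303]) cube([68, 888, 15]);
translate([1237, 157, 303]) cube([68, 888, 15]);
translate([1443, 157, 303]) cube([68, 888, 15]);
translate([1649, 157, 303]) cube([68, 888, 15]);
translate([1855, 157, 303]) cube([68, 888, 15]);


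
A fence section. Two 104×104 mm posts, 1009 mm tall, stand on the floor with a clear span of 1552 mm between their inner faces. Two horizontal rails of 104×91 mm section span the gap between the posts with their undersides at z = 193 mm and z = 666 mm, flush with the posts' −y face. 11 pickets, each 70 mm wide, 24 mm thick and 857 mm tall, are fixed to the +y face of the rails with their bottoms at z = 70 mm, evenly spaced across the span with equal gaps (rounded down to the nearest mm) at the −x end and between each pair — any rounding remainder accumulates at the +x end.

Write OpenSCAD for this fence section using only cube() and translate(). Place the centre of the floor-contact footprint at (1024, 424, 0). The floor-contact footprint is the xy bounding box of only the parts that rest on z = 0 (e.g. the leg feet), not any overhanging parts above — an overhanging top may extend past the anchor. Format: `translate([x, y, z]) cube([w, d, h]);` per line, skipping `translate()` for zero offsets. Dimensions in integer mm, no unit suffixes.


translate([144, 372, 0]) cube([104, 104, 1009]);
translate([1800, 372, 0]) cube([104, 104, 1009]);
translate([248, 372, 193]) cube([1552, 104, 91]);
translate([248, 372, 666]) cube([1552, 104, 91]);
translate([313, 476, 70]) cube([70, 24, 857]);
translate([448, 476, 70]) cube([70, 24, 857]);
translate([583, 476, 70]) cube([70, 24, 857]);
translate([718, 476, 70]) cube([70, 24, 857]);
translate([853, 476, 70]) cube([70, 24, 857]);
translate([988, 476, 70]) cube([70, 24, 857]);
translate([1123, 476, 70]) cube([70, 24, 857]);
translate([1258, 476, 70]) cube([70, 24, 857]);
translate([1393, 476, 70]) cube([70, 24, 857]);
translate([1528, 476, 70]) cube([70, 24, 857]);
translate([1663, 476, 70]) cube([70, 24, 857]);


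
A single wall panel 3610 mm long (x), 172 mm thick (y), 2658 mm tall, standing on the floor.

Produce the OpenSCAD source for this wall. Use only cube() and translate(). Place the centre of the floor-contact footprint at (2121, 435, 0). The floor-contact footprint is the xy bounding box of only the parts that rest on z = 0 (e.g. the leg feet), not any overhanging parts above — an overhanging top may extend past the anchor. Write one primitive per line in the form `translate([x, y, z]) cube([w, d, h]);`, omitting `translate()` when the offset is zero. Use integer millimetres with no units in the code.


translate([316, 349, 0]) cube([3610, 172, 2658]);


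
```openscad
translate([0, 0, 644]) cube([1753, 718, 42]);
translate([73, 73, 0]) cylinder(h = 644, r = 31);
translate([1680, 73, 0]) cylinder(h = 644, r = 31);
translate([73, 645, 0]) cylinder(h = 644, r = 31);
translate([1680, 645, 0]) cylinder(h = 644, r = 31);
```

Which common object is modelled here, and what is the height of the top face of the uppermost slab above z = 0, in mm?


A table. The table height is 686 mm.

A 1753×718×42 slab sits at z = 644 on four Ø62 mm round legs — a table. The top surface is at 644 + 42 = 686 mm.


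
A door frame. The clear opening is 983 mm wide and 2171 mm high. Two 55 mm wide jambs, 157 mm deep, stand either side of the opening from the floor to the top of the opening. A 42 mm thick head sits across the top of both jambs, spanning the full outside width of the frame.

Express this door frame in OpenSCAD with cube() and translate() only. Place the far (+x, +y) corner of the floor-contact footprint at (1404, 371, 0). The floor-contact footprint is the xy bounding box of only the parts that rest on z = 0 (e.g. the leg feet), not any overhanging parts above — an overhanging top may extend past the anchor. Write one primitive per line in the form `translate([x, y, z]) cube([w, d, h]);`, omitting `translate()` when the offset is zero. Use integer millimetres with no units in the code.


translate([311, 214, 0]) cube([55, 157, 2171]);
translate([1349, 214, 0]) cube([55, 157, 2171]);
translate([311, 214, 2171]) cube([1093, 157, 42]);


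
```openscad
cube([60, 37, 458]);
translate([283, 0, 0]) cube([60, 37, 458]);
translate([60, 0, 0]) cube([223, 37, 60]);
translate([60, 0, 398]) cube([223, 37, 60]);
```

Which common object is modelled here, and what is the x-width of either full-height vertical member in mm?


A picture frame. The border width is 60 mm.

Four thin pieces enclosing a rectangular opening — a picture frame. The two full-height stiles are 458 mm tall; the top rail sits at z = 398 and is 60 mm tall, so the border above the opening is 458 − 398 = 60 mm, matching the stile x-width.


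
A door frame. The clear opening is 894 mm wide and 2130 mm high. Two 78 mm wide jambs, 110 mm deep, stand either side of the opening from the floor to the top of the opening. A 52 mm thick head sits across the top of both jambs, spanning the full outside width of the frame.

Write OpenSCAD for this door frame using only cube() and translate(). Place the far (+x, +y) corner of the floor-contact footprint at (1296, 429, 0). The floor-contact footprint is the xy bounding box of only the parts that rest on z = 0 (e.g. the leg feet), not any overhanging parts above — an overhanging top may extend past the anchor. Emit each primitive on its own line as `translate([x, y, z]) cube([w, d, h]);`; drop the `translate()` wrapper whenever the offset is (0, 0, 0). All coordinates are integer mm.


translate([246, 319, 0]) cube([78, 110, 2130]);
translate([1218, 319, 0]) cube([78, 110, 2130]);
translate([246, 319, 2130]) cube([1050, 110, 52]);


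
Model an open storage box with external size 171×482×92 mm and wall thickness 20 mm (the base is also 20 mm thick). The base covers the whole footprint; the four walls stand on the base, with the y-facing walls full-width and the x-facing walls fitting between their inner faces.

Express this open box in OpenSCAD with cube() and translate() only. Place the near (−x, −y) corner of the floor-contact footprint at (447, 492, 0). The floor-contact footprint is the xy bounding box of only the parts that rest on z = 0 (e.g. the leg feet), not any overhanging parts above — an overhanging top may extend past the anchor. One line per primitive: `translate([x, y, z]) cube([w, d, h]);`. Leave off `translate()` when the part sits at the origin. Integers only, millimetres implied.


translate([447, 492, 0]) cube([171, 482, 20]);
translate([447, 492, 20]) cube([171, 20, 72]);
translate([447, 954, 20]) cube([171, 20, 72]);
translate([447, 512, 20]) cube([20, 442, 72]);
translate([598, 512, 20]) cube([20, 442, 72]);


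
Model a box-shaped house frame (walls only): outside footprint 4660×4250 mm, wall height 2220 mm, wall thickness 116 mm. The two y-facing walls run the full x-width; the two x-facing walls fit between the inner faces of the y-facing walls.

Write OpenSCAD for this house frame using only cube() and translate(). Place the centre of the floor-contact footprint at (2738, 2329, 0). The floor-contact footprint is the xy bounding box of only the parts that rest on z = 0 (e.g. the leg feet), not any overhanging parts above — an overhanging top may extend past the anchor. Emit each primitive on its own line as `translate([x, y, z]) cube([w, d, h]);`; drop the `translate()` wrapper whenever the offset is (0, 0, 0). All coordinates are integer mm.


translate([408, 204, 0]) cube([4660, 116, 2220]);
translate([408, 4338, 0]) cube([4660, 116, 2220]);
translate([408, 320, 0]) cube([116, 4018, 2220]);
translate([4952, 320, 0]) cube([116, 4018, 2220]);


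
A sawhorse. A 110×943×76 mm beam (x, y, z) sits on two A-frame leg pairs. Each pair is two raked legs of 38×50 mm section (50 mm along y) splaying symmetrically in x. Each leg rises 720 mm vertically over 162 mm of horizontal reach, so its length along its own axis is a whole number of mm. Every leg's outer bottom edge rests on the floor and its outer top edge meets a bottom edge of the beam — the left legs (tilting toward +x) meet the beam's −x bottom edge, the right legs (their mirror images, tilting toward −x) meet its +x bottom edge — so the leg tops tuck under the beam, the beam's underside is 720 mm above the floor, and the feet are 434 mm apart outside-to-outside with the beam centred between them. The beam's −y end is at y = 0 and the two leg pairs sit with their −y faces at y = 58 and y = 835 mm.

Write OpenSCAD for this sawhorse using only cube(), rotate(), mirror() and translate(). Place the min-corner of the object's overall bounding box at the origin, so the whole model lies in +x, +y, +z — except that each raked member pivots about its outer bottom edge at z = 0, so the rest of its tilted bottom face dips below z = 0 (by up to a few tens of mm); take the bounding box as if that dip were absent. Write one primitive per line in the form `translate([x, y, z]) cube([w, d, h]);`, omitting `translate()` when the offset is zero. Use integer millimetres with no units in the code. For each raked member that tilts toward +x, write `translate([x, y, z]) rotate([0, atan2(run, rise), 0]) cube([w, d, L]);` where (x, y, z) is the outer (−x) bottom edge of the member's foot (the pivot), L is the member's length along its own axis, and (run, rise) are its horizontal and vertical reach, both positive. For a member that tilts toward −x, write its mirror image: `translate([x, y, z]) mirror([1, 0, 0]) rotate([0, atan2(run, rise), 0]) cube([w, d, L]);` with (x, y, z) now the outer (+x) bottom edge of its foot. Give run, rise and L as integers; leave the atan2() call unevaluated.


// leg length = √(162² + 720²) = 738
// right-leg outer foot x = 2·162 + 110 = 434
// beam min-corner = (162, 0, 720)
translate([162, 0, 720]) cube([110, 943, 76]);
translate([0, 58, 0]) rotate([0, atan2(162, 720), 0]) cube([38, 50, 738]);
translate([434, 58, 0]) mirror([1, 0, 0]) rotate([0, atan2(162, 720), 0]) cube([38, 50, 738]);
translate([0, 835, 0]) rotate([0, atan2(162, 720), 0]) cube([38, 50, 738]);
translate([434, 835, 0]) mirror([1, 0, 0]) rotate([0, atan2(162, 720), 0]) cube([38, 50, 738]);


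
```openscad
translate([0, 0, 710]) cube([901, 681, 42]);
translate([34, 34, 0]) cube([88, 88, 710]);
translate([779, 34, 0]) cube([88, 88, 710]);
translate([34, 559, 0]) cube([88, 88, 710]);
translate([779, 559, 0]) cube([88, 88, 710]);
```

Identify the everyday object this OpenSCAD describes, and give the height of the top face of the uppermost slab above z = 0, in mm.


A table. The table height is 752 mm.

A 901×681×42 slab sits at z = 710 on four 88 mm square posts — a table. The top surface is at 710 + 42 = 752 mm.


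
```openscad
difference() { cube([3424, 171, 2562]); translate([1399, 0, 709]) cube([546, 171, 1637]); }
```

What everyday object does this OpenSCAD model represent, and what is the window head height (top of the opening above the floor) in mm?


A wall with a window opening. The window head height is 2346 mm.

A wall with a rectangular opening subtracted — a window. Sill at z = 709, opening 1637 mm tall, so the head is at 709 + 1637 = 2346 mm.


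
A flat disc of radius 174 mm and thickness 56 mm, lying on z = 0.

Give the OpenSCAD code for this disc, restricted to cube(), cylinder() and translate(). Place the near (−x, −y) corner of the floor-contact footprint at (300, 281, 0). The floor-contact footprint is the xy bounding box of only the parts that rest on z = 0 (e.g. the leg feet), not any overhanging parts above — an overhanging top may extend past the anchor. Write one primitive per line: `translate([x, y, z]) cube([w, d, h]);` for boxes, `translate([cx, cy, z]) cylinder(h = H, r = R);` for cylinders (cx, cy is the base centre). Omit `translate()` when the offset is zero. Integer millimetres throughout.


translate([474, 455, 0]) cylinder(h = 56, r = 174);


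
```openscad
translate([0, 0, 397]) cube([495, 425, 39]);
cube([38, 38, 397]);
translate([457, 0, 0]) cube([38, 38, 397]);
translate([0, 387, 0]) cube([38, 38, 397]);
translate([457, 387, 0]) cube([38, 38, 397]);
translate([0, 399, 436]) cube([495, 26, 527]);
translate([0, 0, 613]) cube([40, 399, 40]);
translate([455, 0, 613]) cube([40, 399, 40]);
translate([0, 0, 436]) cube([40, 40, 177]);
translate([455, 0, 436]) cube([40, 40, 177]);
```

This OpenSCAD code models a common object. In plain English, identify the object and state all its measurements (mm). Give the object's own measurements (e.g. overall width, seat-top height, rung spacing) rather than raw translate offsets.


A chair. The seat is a 495×425×39 mm slab with its top at z = 436 mm, on four 38×38 mm corner legs (flush with the seat edges, standing on z = 0). A flat backrest 26 mm thick, 527 mm tall, spans the full seat width and rises from the seat top along its +y edge, rear face flush with the rear of the seat. Two armrests of 40×40 mm section run along each side from the seat's front edge to the front of the backrest, top faces 217 mm above the seat top and outer faces flush with the seat's x-edges; a 40×40 mm post under the front of each armrest stands on the seat at the front corner.


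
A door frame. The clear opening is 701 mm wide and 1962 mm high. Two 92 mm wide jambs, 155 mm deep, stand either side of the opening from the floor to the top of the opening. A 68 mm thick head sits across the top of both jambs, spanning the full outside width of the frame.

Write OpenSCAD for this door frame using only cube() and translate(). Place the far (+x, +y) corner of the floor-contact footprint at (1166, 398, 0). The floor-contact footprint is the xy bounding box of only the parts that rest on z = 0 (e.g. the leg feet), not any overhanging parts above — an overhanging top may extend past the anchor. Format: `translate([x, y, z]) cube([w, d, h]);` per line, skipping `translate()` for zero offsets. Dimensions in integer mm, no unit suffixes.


translate([281, 243, 0]) cube([92, 155, 1962]);
translate([1074, 243, 0]) cube([92, 155, 1962]);
translate([281, 243, 1962]) cube([885, 155, 68]);


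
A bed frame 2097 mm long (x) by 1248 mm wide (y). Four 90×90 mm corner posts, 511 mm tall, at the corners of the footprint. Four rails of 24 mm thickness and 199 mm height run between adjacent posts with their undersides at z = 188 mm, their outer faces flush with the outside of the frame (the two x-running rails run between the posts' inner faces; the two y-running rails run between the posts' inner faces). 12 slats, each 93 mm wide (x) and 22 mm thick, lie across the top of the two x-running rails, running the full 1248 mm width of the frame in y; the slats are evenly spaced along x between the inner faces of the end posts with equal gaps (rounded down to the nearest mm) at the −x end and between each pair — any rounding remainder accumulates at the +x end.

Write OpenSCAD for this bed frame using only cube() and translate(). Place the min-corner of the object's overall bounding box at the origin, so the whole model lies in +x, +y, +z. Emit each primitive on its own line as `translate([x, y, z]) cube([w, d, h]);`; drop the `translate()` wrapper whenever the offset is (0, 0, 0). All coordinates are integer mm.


// slat z = rail_z + rail_h = 188 + 199 = 387
// slat gap = ⌊(1917 − 12·93) / 13⌋ = 61
cube([90, 90, 511]);
translate([0, 1158, 0]) cube([90, 90, 511]);
translate([2007, 0, 0]) cube([90, 90, 511]);
translate([2007, 1158, 0]) cube([90, 90, 511]);
translate([90, 0, 188]) cube([1917, 24, 199]);
translate([90, 1224, 188]) cube([1917, 24, 199]);
translate([0, 90, 188]) cube([24, 1068, 199]);
translate([2073, 90, 188]) cube([24, 1068, 199]);
translate([151, 0, 387]) cube([93, 1248, 22]);
translate([305, 0, 387]) cube([93, 1248, 22]);
translate([459, 0, 387]) cube([93, 1248, 22]);
translate([613, 0, 387]) cube([93, 1248, 22]);
translate([767, 0, 387]) cube([93, 1248, 22]);
translate([921, 0, 387]) cube([93, 1248, 22]);
translate([1075, 0, 387]) cube([93, 1248, 22]);
translate([1229, 0, 387]) cube([93, 1248, 22]);
translate([1383, 0, 387]) cube([93, 1248, 22]);
translate([1537, 0, 387]) cube([93, 1248, 22]);
translate([1691, 0, 387]) cube([93, 1248, 22]);
translate([1845, 0, 387]) cube([93, 1248, 22]);


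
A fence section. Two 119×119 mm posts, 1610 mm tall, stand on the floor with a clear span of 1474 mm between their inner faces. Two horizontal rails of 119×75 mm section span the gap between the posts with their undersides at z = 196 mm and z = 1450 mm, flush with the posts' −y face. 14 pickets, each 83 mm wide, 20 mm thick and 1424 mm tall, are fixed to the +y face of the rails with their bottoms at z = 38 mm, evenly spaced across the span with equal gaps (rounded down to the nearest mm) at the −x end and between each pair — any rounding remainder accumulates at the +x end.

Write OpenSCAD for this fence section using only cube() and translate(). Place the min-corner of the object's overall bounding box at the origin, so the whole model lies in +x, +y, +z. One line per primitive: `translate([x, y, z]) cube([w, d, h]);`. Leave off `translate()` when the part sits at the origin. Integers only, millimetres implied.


cube([119, 119, 1610]);
translate([1593, 0, 0]) cube([119, 119, 1610]);
translate([119, 0, 196]) cube([1474, 119, 75]);
translate([119, 0, 1450]) cube([1474, 119, 75]);
translate([139, 119, 38]) cube([83, 20, 1424]);
translate([242, 119, 38]) cube([83, 20, 1424]);
translate([345, 119, 38]) cube([83, 20, 1424]);
translate([448, 119, 38]) cube([83, 20, 1424]);
translate([551, 119, 38]) cube([83, 20, 1424]);
translate([654, 119, 38]) cube([83, 20, 1424]);
translate([757, 119, 38]) cube([83, 20, 1424]);
translate([860, 119, 38]) cube([83, 20, 1424]);
translate([963, 119, 38]) cube([83, 20, 1424]);
translate([1066, 119, 38]) cube([83, 20, 1424]);
translate([1169, 119, 38]) cube([83, 20, 1424]);
translate([1272, 119, 38]) cube([83, 20, 1424]);
translate([1375, 119, 38]) cube([83, 20, 1424]);
translate([1478, 119, 38]) cube([83, 20, 1424]);


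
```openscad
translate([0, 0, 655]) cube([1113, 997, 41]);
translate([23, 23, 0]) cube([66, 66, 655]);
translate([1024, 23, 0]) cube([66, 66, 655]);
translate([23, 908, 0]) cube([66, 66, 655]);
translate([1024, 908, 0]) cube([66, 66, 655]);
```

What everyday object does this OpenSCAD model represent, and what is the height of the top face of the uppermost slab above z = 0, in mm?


A table. The table height is 696 mm.

A 1113×997×41 slab sits at z = 655 on four 66 mm square posts — a table. The top surface is at 655 + 41 = 696 mm.


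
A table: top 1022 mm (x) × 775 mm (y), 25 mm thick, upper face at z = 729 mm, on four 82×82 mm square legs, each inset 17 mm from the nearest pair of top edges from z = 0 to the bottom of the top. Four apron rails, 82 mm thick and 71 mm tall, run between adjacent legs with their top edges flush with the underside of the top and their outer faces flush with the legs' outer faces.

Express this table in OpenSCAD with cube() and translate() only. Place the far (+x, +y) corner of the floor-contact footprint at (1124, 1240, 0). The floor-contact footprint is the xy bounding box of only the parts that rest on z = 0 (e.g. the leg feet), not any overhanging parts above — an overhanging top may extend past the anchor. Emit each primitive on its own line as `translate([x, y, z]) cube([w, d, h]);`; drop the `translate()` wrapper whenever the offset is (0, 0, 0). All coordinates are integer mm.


// leg_h = 729 - 25 = 704
// apron z = 704 - 71 = 633
translate([119, 482, 704]) cube([1022, 775, 25]);
translate([136, 499, 0]) cube([82, 82, 704]);
translate([1042, 499, 0]) cube([82, 82, 704]);
translate([136, 1158, 0]) cube([82, 82, 704]);
translate([1042, 1158, 0]) cube([82, 82, 704]);
translate([218, 499, 633]) cube([824, 82, 71]);
translate([218, 1158, 633]) cube([824, 82, 71]);
translate([136, 581, 633]) cube([82, 577, 71]);
translate([1042, 581, 633]) cube([82, 577, 71]);


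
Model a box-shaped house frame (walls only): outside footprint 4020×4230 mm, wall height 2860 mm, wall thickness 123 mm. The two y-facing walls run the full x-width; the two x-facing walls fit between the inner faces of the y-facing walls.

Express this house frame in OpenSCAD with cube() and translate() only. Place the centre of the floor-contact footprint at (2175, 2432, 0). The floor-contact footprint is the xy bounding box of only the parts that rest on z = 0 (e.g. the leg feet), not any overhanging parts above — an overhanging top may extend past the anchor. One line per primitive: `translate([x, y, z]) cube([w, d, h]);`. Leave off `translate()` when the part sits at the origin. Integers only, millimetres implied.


translate([165, 317, 0]) cube([4020, 123, 2860]);
translate([165, 4424, 0]) cube([4020, 123, 2860]);
translate([165, 440, 0]) cube([123, 3984, 2860]);
translate([4062, 440, 0]) cube([123, 3984, 2860]);


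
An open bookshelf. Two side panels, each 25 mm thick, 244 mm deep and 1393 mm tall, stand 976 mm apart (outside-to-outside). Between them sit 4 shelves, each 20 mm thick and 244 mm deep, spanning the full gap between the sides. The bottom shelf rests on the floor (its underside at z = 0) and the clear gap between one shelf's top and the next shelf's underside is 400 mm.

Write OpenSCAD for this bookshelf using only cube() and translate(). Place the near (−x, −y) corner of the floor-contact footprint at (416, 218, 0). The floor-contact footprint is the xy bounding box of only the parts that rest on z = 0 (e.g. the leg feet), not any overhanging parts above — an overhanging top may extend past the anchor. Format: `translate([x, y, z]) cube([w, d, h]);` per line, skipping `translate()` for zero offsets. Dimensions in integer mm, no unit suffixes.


translate([416, 218, 0]) cube([25, 244, 1393]);
translate([1367, 218, 0]) cube([25, 244, 1393]);
translate([441, 218, 0]) cube([926, 244, 20]);
translate([441, 218, 420]) cube([926, 244, 20]);
translate([441, 218, 840]) cube([926, 244, 20]);
translate([441, 218, 1260]) cube([926, 244, 20]);


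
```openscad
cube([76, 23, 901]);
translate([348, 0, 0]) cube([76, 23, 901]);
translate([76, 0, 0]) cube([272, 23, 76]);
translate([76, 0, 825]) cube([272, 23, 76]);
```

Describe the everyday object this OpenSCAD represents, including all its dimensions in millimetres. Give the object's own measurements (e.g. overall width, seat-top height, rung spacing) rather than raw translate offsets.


A rectangular picture frame lying in the x–z plane (depth along y). The opening is 272 mm wide (x) by 749 mm tall (z), surrounded by a border 76 mm wide on all four sides. The frame is 23 mm deep and is made of two full-height vertical stiles with two horizontal rails fitted between them.


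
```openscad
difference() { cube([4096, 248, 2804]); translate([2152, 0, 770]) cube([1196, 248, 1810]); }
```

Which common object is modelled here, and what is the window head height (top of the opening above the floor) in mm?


A wall with a window opening. The window head height is 2580 mm.

A wall with a rectangular opening subtracted — a window. Sill at z = 770, opening 1810 mm tall, so the head is at 770 + 1810 = 2580 mm.
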